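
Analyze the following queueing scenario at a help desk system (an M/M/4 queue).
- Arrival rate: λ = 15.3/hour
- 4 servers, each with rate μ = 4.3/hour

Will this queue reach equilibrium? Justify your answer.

Stability requires ρ = λ/(cμ) < 1
ρ = 15.3/(4 × 4.3) = 15.3/17.20 = 0.8895
Since 0.8895 < 1, the system is STABLE.
The servers are busy 88.95% of the time.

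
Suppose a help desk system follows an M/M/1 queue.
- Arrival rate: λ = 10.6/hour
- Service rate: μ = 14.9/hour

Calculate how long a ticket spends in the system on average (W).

First, compute utilization: ρ = λ/μ = 10.6/14.9 = 0.7114
For M/M/1: W = 1/(μ-λ)
W = 1/(14.9-10.6) = 1/4.30
W = 0.2326 hours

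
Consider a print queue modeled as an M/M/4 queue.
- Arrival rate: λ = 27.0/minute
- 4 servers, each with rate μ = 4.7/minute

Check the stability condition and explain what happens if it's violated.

Stability requires ρ = λ/(cμ) < 1
ρ = 27.0/(4 × 4.7) = 27.0/18.80 = 1.4362
Since 1.4362 ≥ 1, the system is UNSTABLE.
Need c > λ/μ = 27.0/4.7 = 5.74.
Minimum servers needed: c = 6.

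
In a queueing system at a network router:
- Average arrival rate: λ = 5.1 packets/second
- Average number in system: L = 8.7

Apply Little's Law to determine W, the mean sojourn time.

Little's Law: L = λW, so W = L/λ
W = 8.7/5.1 = 1.7059 seconds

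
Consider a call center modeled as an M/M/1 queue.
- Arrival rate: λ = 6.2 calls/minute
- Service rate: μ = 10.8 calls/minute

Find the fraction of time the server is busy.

Server utilization: ρ = λ/μ
ρ = 6.2/10.8 = 0.5741
The server is busy 57.41% of the time.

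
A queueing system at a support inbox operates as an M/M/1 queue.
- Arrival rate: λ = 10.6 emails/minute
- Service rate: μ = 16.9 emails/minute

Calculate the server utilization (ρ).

Server utilization: ρ = λ/μ
ρ = 10.6/16.9 = 0.6272
The server is busy 62.72% of the time.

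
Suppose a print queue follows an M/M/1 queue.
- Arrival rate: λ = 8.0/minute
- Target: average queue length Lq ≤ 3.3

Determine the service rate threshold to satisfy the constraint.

For M/M/1: Lq = λ²/(μ(μ-λ))
Need Lq ≤ 3.3, i.e. μ(μ-λ) ≥ λ²/3.3
μ² - 8.0μ - 64.00/3.3 ≥ 0  →  μ² - 8.0μ - 19.39394 ≥ 0
Quadratic formula (positive root): μ = [λ + √(λ² + 4×19.39394)]/2
Discriminant: 64.00 + 4×19.39394 = 141.5758, √141.5758 = 11.8986
μ ≥ (8.0 + 11.8986)/2 = 9.9493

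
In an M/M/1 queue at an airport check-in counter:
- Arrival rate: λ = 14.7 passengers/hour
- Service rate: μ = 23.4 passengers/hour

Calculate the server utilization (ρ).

Server utilization: ρ = λ/μ
ρ = 14.7/23.4 = 0.6282
The server is busy 62.82% of the time.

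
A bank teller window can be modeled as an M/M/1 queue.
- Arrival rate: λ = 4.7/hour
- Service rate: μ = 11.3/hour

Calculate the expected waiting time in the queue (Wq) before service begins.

First, compute utilization: ρ = λ/μ = 4.7/11.3 = 0.4159
For M/M/1: Wq = λ/(μ(μ-λ))
Wq = 4.7/(11.3 × (11.3-4.7))
Wq = 4.7/(11.3 × 6.60)
Wq = 0.06302 hours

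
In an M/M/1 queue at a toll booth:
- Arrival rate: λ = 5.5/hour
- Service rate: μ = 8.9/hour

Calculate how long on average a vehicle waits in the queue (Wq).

First, compute utilization: ρ = λ/μ = 5.5/8.9 = 0.6180
For M/M/1: Wq = λ/(μ(μ-λ))
Wq = 5.5/(8.9 × (8.9-5.5))
Wq = 5.5/(8.9 × 3.40)
Wq = 0.1818 hours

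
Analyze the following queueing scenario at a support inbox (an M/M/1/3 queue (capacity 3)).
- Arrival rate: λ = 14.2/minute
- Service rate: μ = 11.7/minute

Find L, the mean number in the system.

ρ = λ/μ = 14.2/11.7 = 1.21368
P₀ = (1-ρ)/(1-ρ^(K+1)) = (1-1.21368)/(1-1.21368^4) = -0.2137/-1.1698 = 0.1827
P_K = P₀×ρ^K = 0.1827 × 1.21368^3 = 0.1827 × 1.7878 = 0.3266
L = ρ[1 - (K+1)ρ^K + Kρ^(K+1)] / [(1-ρ)(1-ρ^(K+1))]
L = 1.21368 × (1 - 4×1.787774 + 3×2.169785) / ((1 - 1.21368) × (1 - 2.169785)) = 1.7395 emails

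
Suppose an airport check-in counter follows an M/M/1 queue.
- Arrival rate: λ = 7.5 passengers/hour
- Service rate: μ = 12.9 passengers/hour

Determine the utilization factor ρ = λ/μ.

Server utilization: ρ = λ/μ
ρ = 7.5/12.9 = 0.5814
The server is busy 58.14% of the time.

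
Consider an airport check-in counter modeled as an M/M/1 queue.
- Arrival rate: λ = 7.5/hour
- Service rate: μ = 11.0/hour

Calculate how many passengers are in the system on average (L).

ρ = λ/μ = 7.5/11.0 = 0.6818
For M/M/1: L = λ/(μ-λ)
L = 7.5/(11.0-7.5) = 7.5/3.50
L = 2.1429 passengers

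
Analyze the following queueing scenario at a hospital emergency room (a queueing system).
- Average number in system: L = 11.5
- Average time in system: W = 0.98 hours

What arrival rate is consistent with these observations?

Little's Law: L = λW, so λ = L/W
λ = 11.5/0.98 = 11.7347 patients/hour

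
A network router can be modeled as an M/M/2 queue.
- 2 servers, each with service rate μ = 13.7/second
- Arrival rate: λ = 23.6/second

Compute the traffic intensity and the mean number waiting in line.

Traffic intensity: ρ = λ/(cμ) = 23.6/(2×13.7) = 0.8613
Since ρ = 0.8613 < 1, system is stable.
Offered load a = λ/μ = cρ = 23.6/13.7 = 1.7226
P₀ = [ Σₙ₌₀^1 aⁿ/n! + a^2/(2!(1-ρ)) ]⁻¹
Σ = a^0/0! + a^1/1! = 1.0000 + 1.7226 = 2.7226
a^2/(2!(1-ρ)) = 2.96745/(2 × 0.138686) = 10.6984
P₀ = 1/(2.7226 + 10.6984) = 0.07451
Lq = P₀·a^2·ρ / (2!(1-ρ)²) = 0.07450980 × 2.967446 × 0.8613139 / (2 × 0.01923384) = 4.9506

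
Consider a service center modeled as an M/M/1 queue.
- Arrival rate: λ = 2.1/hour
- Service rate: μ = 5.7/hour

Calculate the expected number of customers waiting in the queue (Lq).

ρ = λ/μ = 2.1/5.7 = 0.3684
For M/M/1: Lq = λ²/(μ(μ-λ))
Lq = 4.41/(5.7 × 3.60)
Lq = 0.2149 customers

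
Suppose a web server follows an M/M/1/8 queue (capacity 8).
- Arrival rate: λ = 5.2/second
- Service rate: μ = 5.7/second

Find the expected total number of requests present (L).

ρ = λ/μ = 5.2/5.7 = 0.91228
P₀ = (1-ρ)/(1-ρ^(K+1)) = (1-0.91228)/(1-0.91228^9) = 0.08772/0.5623 = 0.1560
P_K = P₀×ρ^K = 0.15600 × 0.91228^8 = 0.15600 × 0.47976 = 0.07484
L = ρ[1 - (K+1)ρ^K + Kρ^(K+1)] / [(1-ρ)(1-ρ^(K+1))]
L = 0.91228 × (1 - 9×0.4797613 + 8×0.4376767) / ((1 - 0.91228) × (1 - 0.4376767)) = 3.3949 requests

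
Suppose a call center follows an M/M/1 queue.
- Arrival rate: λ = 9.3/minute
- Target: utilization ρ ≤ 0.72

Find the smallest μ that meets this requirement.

ρ = λ/μ, so μ = λ/ρ
μ ≥ 9.3/0.72 = 12.9167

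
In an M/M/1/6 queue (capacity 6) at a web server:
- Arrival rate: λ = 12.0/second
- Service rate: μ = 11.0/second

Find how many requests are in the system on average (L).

ρ = λ/μ = 12.0/11.0 = 1.09091
P₀ = (1-ρ)/(1-ρ^(K+1)) = (1-1.09091)/(1-1.09091^7) = -0.09091/-0.8387 = 0.1084
P_K = P₀×ρ^K = 0.1084 × 1.09091^6 = 0.1084 × 1.6855 = 0.1827
L = ρ[1 - (K+1)ρ^K + Kρ^(K+1)] / [(1-ρ)(1-ρ^(K+1))]
L = 1.09091 × (1 - 7×1.6855186 + 6×1.8387490) / ((1 - 1.09091) × (1 - 1.8387490)) = 3.3459 requests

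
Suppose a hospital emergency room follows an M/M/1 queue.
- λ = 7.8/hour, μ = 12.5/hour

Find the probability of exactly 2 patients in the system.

ρ = λ/μ = 7.8/12.5 = 0.6240
P(n) = (1-ρ)ρⁿ
P(2) = (1-0.6240) × 0.6240^2
P(2) = 0.3760 × 0.3894
P(2) = 0.1464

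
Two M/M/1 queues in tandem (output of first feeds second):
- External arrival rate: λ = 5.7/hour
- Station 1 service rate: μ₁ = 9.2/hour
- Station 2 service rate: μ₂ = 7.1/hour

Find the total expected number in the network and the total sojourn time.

By Jackson's theorem, each station behaves as independent M/M/1.
Station 1: ρ₁ = 5.7/9.2 = 0.6196, L₁ = ρ₁/(1-ρ₁) = λ/(μ₁-λ) = 5.7/3.50 = 1.6286
Station 2: ρ₂ = 5.7/7.1 = 0.8028, L₂ = ρ₂/(1-ρ₂) = λ/(μ₂-λ) = 5.7/1.40 = 4.0714
Total: L = L₁ + L₂ = 1.6286 + 4.0714 = 5.7000
W = L/λ = 5.7000/5.7 = 1.0000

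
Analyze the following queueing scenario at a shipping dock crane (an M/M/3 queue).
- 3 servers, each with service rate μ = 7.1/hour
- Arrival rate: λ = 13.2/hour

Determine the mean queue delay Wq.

Traffic intensity: ρ = λ/(cμ) = 13.2/(3×7.1) = 0.6197
Since ρ = 0.6197 < 1, system is stable.
Offered load a = λ/μ = cρ = 13.2/7.1 = 1.8592
P₀ = [ Σₙ₌₀^2 aⁿ/n! + a^3/(3!(1-ρ)) ]⁻¹
Σ = a^0/0! + a^1/1! + a^2/2! = 1.0000 + 1.8592 + 1.7282 = 4.5874
a^3/(3!(1-ρ)) = 6.4261/(6 × 0.38028) = 2.8164
P₀ = 1/(4.5874 + 2.8164) = 0.1351
Lq = P₀·a^3·ρ / (3!(1-ρ)²) = 0.13507 × 6.4261 × 0.61972 / (6 × 0.14461) = 0.6199
Wq = Lq/λ = 0.6199/13.2 = 0.04696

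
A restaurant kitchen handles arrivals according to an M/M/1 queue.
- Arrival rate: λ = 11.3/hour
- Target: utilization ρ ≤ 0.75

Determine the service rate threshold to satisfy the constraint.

ρ = λ/μ, so μ = λ/ρ
μ ≥ 11.3/0.75 = 15.0667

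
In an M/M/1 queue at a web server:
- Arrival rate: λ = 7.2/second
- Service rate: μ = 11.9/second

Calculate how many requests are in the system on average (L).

ρ = λ/μ = 7.2/11.9 = 0.6050
For M/M/1: L = λ/(μ-λ)
L = 7.2/(11.9-7.2) = 7.2/4.70
L = 1.5319 requests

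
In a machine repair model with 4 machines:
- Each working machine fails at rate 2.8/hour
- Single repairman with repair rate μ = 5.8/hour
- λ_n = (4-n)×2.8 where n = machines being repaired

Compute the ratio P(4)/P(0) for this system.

P(4)/P(0) = ∏_{i=0}^{4-1} λ_i/μ_{i+1}
= (4-0)×2.8/5.8 × (4-1)×2.8/5.8 × (4-2)×2.8/5.8 × (4-3)×2.8/5.8
= 1.3036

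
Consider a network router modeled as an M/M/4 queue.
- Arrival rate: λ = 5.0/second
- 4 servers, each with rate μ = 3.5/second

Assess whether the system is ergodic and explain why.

Stability requires ρ = λ/(cμ) < 1
ρ = 5.0/(4 × 3.5) = 5.0/14.00 = 0.3571
Since 0.3571 < 1, the system is STABLE.
The servers are busy 35.71% of the time.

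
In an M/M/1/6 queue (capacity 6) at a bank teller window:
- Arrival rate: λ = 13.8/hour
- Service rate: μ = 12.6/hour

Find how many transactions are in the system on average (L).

ρ = λ/μ = 13.8/12.6 = 1.09524
P₀ = (1-ρ)/(1-ρ^(K+1)) = (1-1.09524)/(1-1.09524^7) = -0.09524/-0.8904 = 0.1070
P_K = P₀×ρ^K = 0.10696 × 1.09524^6 = 0.10696 × 1.7261 = 0.1846
L = ρ[1 - (K+1)ρ^K + Kρ^(K+1)] / [(1-ρ)(1-ρ^(K+1))]
L = 1.09524 × (1 - 7×1.72606 + 6×1.89045) / ((1 - 1.09524) × (1 - 1.89045)) = 3.3614 transactions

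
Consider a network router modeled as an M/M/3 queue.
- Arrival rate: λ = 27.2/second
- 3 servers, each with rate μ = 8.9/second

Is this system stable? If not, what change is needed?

Stability requires ρ = λ/(cμ) < 1
ρ = 27.2/(3 × 8.9) = 27.2/26.70 = 1.0187
Since 1.0187 ≥ 1, the system is UNSTABLE.
Need c > λ/μ = 27.2/8.9 = 3.06.
Minimum servers needed: c = 4.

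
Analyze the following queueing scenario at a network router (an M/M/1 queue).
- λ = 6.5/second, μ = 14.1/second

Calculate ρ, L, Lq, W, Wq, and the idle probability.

Step 1: ρ = λ/μ = 6.5/14.1 = 0.4610
Step 2: L = λ/(μ-λ) = 6.5/7.60 = 0.8553
Step 3: Lq = λ²/(μ(μ-λ)) = 42.25/(14.1×7.60) = 0.3943
Step 4: W = 1/(μ-λ) = 1/7.60 = 0.13158
Step 5: Wq = λ/(μ(μ-λ)) = 6.5/(14.1×7.60) = 0.06066
Step 6: P(0) = 1-ρ = 0.5390
Verify: L = λW = 6.5×0.13158 = 0.8553 ✔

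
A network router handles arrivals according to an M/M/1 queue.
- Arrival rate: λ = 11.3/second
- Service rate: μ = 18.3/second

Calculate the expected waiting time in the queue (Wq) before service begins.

First, compute utilization: ρ = λ/μ = 11.3/18.3 = 0.6175
For M/M/1: Wq = λ/(μ(μ-λ))
Wq = 11.3/(18.3 × (18.3-11.3))
Wq = 11.3/(18.3 × 7.00)
Wq = 0.08821 seconds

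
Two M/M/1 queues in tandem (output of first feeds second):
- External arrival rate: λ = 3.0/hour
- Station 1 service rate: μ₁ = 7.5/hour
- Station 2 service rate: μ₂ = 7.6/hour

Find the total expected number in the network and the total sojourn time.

By Jackson's theorem, each station behaves as independent M/M/1.
Station 1: ρ₁ = 3.0/7.5 = 0.4000, L₁ = ρ₁/(1-ρ₁) = λ/(μ₁-λ) = 3.0/4.50 = 0.66667
Station 2: ρ₂ = 3.0/7.6 = 0.3947, L₂ = ρ₂/(1-ρ₂) = λ/(μ₂-λ) = 3.0/4.60 = 0.65217
Total: L = L₁ + L₂ = 0.66667 + 0.65217 = 1.3188
W = L/λ = 1.3188/3.0 = 0.4396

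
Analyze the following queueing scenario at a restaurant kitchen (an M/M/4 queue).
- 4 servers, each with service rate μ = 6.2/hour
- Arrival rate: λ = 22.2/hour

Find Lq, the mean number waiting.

Traffic intensity: ρ = λ/(cμ) = 22.2/(4×6.2) = 0.8952
Since ρ = 0.8952 < 1, system is stable.
Offered load a = λ/μ = cρ = 22.2/6.2 = 3.5806
P₀ = [ Σₙ₌₀^3 aⁿ/n! + a^4/(4!(1-ρ)) ]⁻¹
Σ = a^0/0! + a^1/1! + a^2/2! + a^3/3! = 1.0000 + 3.5806 + 6.4105 + 7.6513 = 18.6424
a^4/(4!(1-ρ)) = 164.3785/(24 × 0.1048387) = 65.3299
P₀ = 1/(18.6424 + 65.3299) = 0.01191
Lq = P₀·a^4·ρ / (4!(1-ρ)²) = 0.01190868 × 164.3785 × 0.8951613 / (24 × 0.01099116) = 6.6429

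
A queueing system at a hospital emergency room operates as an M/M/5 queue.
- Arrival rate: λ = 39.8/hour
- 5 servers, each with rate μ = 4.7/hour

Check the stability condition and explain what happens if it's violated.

Stability requires ρ = λ/(cμ) < 1
ρ = 39.8/(5 × 4.7) = 39.8/23.50 = 1.6936
Since 1.6936 ≥ 1, the system is UNSTABLE.
Need c > λ/μ = 39.8/4.7 = 8.47.
Minimum servers needed: c = 9.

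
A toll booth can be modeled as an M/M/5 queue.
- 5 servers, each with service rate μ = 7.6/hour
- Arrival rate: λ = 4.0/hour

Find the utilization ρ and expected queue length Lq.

Traffic intensity: ρ = λ/(cμ) = 4.0/(5×7.6) = 0.1053
Since ρ = 0.1053 < 1, system is stable.
Offered load a = λ/μ = cρ = 4.0/7.6 = 0.5263
P₀ = [ Σₙ₌₀^4 aⁿ/n! + a^5/(5!(1-ρ)) ]⁻¹
Σ = a^0/0! + a^1/1! + a^2/2! + a^3/3! + a^4/4! = 1.0000 + 0.5263 + 0.1385 + 0.02430 + 0.003197 = 1.6923
a^5/(5!(1-ρ)) = 0.040386/(120 × 0.89474) = 0.0003761
P₀ = 1/(1.6923 + 0.0003761) = 0.5908
Lq = P₀·a^5·ρ / (5!(1-ρ)²) = 0.59077 × 0.040386 × 0.10526 / (120 × 0.80055) = 0.00002614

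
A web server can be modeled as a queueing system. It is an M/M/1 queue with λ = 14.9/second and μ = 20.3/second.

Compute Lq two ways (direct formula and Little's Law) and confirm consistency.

Method 1 (direct): Lq = λ²/(μ(μ-λ)) = 222.01/(20.3 × 5.40) = 2.0253

Method 2 (Little's Law):
W = 1/(μ-λ) = 1/5.40 = 0.185185
Wq = W - 1/μ = 0.185185 - 0.0492611 = 0.135924
Lq = λWq = 14.9 × 0.135924 = 2.0253 ✔ (matches Method 1)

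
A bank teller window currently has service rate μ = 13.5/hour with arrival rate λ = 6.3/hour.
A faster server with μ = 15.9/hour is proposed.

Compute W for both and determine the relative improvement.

System 1: ρ₁ = 6.3/13.5 = 0.4667, W₁ = 1/(13.5-6.3) = 0.13889
System 2: ρ₂ = 6.3/15.9 = 0.3962, W₂ = 1/(15.9-6.3) = 0.10417
Improvement: (W₁-W₂)/W₁ = (0.13889-0.10417)/0.13889 = 25.00%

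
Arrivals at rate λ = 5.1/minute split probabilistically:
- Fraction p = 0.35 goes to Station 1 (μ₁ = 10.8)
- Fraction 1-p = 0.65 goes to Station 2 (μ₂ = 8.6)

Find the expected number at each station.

Effective rates: λ₁ = 5.1×0.35 = 1.785, λ₂ = 5.1×0.65 = 3.315
Station 1: ρ₁ = 1.785/10.8 = 0.1653, L₁ = ρ₁/(1-ρ₁) = 0.1653/(1-0.1653) = 0.1980
Station 2: ρ₂ = 3.315/8.6 = 0.385465, L₂ = ρ₂/(1-ρ₂) = 0.385465/(1-0.385465) = 0.6272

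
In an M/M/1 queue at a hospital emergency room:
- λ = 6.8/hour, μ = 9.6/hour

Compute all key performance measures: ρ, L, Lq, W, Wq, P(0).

Step 1: ρ = λ/μ = 6.8/9.6 = 0.7083
Step 2: L = λ/(μ-λ) = 6.8/2.80 = 2.4286
Step 3: Lq = λ²/(μ(μ-λ)) = 46.24/(9.6×2.80) = 1.7202
Step 4: W = 1/(μ-λ) = 1/2.80 = 0.35714
Step 5: Wq = λ/(μ(μ-λ)) = 6.8/(9.6×2.80) = 0.2530
Step 6: P(0) = 1-ρ = 0.2917
Verify: L = λW = 6.8×0.35714 = 2.4286 ✔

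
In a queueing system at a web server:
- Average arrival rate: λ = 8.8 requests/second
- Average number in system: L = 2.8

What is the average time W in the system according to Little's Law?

Little's Law: L = λW, so W = L/λ
W = 2.8/8.8 = 0.3182 seconds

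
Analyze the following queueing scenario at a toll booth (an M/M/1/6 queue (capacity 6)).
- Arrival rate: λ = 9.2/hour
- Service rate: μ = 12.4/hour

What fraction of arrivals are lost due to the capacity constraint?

ρ = λ/μ = 9.2/12.4 = 0.741935
P₀ = (1-ρ)/(1-ρ^(K+1)) = (1-0.741935)/(1-0.741935^7) = 0.25806/0.87625 = 0.2945
P_K = P₀×ρ^K = 0.2945 × 0.741935^6 = 0.2945 × 0.1668 = 0.04912
Blocking probability = 4.91%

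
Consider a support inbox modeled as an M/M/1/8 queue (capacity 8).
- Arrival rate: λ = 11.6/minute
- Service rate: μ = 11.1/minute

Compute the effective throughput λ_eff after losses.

ρ = λ/μ = 11.6/11.1 = 1.04505
P₀ = (1-ρ)/(1-ρ^(K+1)) = (1-1.04505)/(1-1.04505^9) = -0.04505/-0.4867 = 0.09256
P_K = P₀×ρ^K = 0.09256 × 1.04505^8 = 0.09256 × 1.4226 = 0.1317
λ_eff = λ(1-P_K) = 11.6 × (1 - 0.13167) = 11.6 × 0.86833 = 10.0726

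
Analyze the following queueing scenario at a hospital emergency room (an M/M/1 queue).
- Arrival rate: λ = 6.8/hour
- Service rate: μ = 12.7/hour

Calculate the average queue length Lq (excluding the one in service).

ρ = λ/μ = 6.8/12.7 = 0.5354
For M/M/1: Lq = λ²/(μ(μ-λ))
Lq = 46.24/(12.7 × 5.90)
Lq = 0.6171 patients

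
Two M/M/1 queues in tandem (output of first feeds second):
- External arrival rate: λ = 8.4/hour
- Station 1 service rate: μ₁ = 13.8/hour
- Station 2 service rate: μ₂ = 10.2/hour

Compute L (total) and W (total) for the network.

By Jackson's theorem, each station behaves as independent M/M/1.
Station 1: ρ₁ = 8.4/13.8 = 0.6087, L₁ = ρ₁/(1-ρ₁) = λ/(μ₁-λ) = 8.4/5.40 = 1.55556
Station 2: ρ₂ = 8.4/10.2 = 0.8235, L₂ = ρ₂/(1-ρ₂) = λ/(μ₂-λ) = 8.4/1.80 = 4.66667
Total: L = L₁ + L₂ = 1.55556 + 4.66667 = 6.2222
W = L/λ = 6.2222/8.4 = 0.7407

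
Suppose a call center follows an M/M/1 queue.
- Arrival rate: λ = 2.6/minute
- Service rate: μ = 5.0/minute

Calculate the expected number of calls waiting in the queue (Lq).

ρ = λ/μ = 2.6/5.0 = 0.5200
For M/M/1: Lq = λ²/(μ(μ-λ))
Lq = 6.76/(5.0 × 2.40)
Lq = 0.5633 calls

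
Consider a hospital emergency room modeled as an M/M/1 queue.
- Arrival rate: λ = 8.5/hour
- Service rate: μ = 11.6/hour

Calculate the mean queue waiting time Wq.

First, compute utilization: ρ = λ/μ = 8.5/11.6 = 0.7328
For M/M/1: Wq = λ/(μ(μ-λ))
Wq = 8.5/(11.6 × (11.6-8.5))
Wq = 8.5/(11.6 × 3.10)
Wq = 0.2364 hours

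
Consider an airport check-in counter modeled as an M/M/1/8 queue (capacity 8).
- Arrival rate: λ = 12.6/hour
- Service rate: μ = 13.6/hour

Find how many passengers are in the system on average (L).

ρ = λ/μ = 12.6/13.6 = 0.92647
P₀ = (1-ρ)/(1-ρ^(K+1)) = (1-0.92647)/(1-0.92647^9) = 0.07353/0.4971 = 0.1479
P_K = P₀×ρ^K = 0.14792 × 0.92647^8 = 0.14792 × 0.54281 = 0.08029
L = ρ[1 - (K+1)ρ^K + Kρ^(K+1)] / [(1-ρ)(1-ρ^(K+1))]
L = 0.92647 × (1 - 9×0.542814 + 8×0.502901) / ((1 - 0.92647) × (1 - 0.502901)) = 3.4949 passengers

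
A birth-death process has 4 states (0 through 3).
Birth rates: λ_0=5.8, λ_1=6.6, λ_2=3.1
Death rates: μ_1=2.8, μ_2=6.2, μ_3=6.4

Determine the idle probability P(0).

Ratios P(n)/P(0) = (λ₀···λₙ₋₁)/(μ₁···μₙ):
P(1)/P(0) = (5.8)/(2.8) = 2.0714
P(2)/P(0) = (5.8×6.6)/(2.8×6.2) = 2.2051
P(3)/P(0) = (5.8×6.6×3.1)/(2.8×6.2×6.4) = 1.0681

Normalization: ∑ P(n) = 1
P(0) × (1.0000 + 2.0714 + 2.2051 + 1.0681) = 1
P(0) × 6.3446 = 1
P(0) = 1/6.3446 = 0.1576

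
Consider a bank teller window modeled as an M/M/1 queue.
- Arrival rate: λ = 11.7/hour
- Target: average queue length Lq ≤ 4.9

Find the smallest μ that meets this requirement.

For M/M/1: Lq = λ²/(μ(μ-λ))
Need Lq ≤ 4.9, i.e. μ(μ-λ) ≥ λ²/4.9
μ² - 11.7μ - 136.89/4.9 ≥ 0  →  μ² - 11.7μ - 27.93673 ≥ 0
Quadratic formula (positive root): μ = [λ + √(λ² + 4×27.93673)]/2
Discriminant: 136.89 + 4×27.93673 = 248.6369, √248.6369 = 15.7682
μ ≥ (11.7 + 15.7682)/2 = 13.7341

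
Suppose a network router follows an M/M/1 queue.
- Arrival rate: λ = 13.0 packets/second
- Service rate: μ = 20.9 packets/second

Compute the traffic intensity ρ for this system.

Server utilization: ρ = λ/μ
ρ = 13.0/20.9 = 0.6220
The server is busy 62.20% of the time.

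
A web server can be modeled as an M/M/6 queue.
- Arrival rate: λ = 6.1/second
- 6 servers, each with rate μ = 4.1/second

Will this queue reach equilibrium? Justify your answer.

Stability requires ρ = λ/(cμ) < 1
ρ = 6.1/(6 × 4.1) = 6.1/24.60 = 0.2480
Since 0.2480 < 1, the system is STABLE.
The servers are busy 24.80% of the time.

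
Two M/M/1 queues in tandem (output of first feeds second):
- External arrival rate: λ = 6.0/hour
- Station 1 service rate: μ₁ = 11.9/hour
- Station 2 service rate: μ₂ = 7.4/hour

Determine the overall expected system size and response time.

By Jackson's theorem, each station behaves as independent M/M/1.
Station 1: ρ₁ = 6.0/11.9 = 0.5042, L₁ = ρ₁/(1-ρ₁) = λ/(μ₁-λ) = 6.0/5.90 = 1.01695
Station 2: ρ₂ = 6.0/7.4 = 0.8108, L₂ = ρ₂/(1-ρ₂) = λ/(μ₂-λ) = 6.0/1.40 = 4.28571
Total: L = L₁ + L₂ = 1.01695 + 4.28571 = 5.3027
W = L/λ = 5.3027/6.0 = 0.8838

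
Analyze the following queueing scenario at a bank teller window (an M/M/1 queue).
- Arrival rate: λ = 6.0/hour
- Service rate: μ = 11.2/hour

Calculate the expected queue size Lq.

ρ = λ/μ = 6.0/11.2 = 0.5357
For M/M/1: Lq = λ²/(μ(μ-λ))
Lq = 36.00/(11.2 × 5.20)
Lq = 0.6181 transactions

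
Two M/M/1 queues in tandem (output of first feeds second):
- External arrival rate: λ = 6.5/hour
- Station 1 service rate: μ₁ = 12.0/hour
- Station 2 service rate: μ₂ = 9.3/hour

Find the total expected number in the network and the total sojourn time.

By Jackson's theorem, each station behaves as independent M/M/1.
Station 1: ρ₁ = 6.5/12.0 = 0.5417, L₁ = ρ₁/(1-ρ₁) = λ/(μ₁-λ) = 6.5/5.50 = 1.1818
Station 2: ρ₂ = 6.5/9.3 = 0.6989, L₂ = ρ₂/(1-ρ₂) = λ/(μ₂-λ) = 6.5/2.80 = 2.3214
Total: L = L₁ + L₂ = 1.1818 + 2.3214 = 3.5032
W = L/λ = 3.5032/6.5 = 0.5390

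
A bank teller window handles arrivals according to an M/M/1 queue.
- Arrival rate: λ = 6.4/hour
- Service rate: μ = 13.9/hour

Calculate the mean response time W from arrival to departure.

First, compute utilization: ρ = λ/μ = 6.4/13.9 = 0.4604
For M/M/1: W = 1/(μ-λ)
W = 1/(13.9-6.4) = 1/7.50
W = 0.1333 hours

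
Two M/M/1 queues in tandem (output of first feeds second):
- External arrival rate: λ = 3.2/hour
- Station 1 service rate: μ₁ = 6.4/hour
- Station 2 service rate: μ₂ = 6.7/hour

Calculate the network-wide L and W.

By Jackson's theorem, each station behaves as independent M/M/1.
Station 1: ρ₁ = 3.2/6.4 = 0.5000, L₁ = ρ₁/(1-ρ₁) = λ/(μ₁-λ) = 3.2/3.20 = 1.0000
Station 2: ρ₂ = 3.2/6.7 = 0.4776, L₂ = ρ₂/(1-ρ₂) = λ/(μ₂-λ) = 3.2/3.50 = 0.9143
Total: L = L₁ + L₂ = 1.0000 + 0.9143 = 1.9143
W = L/λ = 1.9143/3.2 = 0.5982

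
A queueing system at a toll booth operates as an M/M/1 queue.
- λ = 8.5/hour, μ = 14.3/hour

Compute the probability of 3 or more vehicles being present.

ρ = λ/μ = 8.5/14.3 = 0.5944
P(N ≥ n) = ρⁿ
P(N ≥ 3) = 0.5944^3
P(N ≥ 3) = 0.2100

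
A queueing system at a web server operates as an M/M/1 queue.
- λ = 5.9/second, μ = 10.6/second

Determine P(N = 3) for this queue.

ρ = λ/μ = 5.9/10.6 = 0.5566
P(n) = (1-ρ)ρⁿ
P(3) = (1-0.5566) × 0.5566^3
P(3) = 0.44340 × 0.17244
P(3) = 0.07646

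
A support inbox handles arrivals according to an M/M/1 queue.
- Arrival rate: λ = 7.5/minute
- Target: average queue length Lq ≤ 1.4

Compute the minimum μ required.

For M/M/1: Lq = λ²/(μ(μ-λ))
Need Lq ≤ 1.4, i.e. μ(μ-λ) ≥ λ²/1.4
μ² - 7.5μ - 56.25/1.4 ≥ 0  →  μ² - 7.5μ - 40.17857 ≥ 0
Quadratic formula (positive root): μ = [λ + √(λ² + 4×40.17857)]/2
Discriminant: 56.25 + 4×40.17857 = 216.9643, √216.9643 = 14.7297
μ ≥ (7.5 + 14.7297)/2 = 11.1149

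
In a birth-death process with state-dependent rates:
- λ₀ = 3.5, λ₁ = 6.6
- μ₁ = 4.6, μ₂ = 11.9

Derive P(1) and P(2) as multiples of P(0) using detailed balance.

Balance equations:
State 0: λ₀P₀ = μ₁P₁ → P₁ = (λ₀/μ₁)P₀ = (3.5/4.6)P₀ = 0.7609P₀
State 1: P₂ = (λ₀λ₁)/(μ₁μ₂)P₀ = (3.5×6.6)/(4.6×11.9)P₀ = 0.4220P₀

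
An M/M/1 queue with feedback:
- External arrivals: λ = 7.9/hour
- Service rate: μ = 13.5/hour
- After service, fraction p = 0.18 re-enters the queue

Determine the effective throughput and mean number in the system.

Effective arrival rate: λ_eff = λ/(1-p) = 7.9/(1-0.18) = 7.9/0.82 = 9.6341
ρ = λ_eff/μ = 9.6341/13.5 = 0.71364
L = ρ/(1-ρ) = 0.71364/(1-0.71364) = 2.4921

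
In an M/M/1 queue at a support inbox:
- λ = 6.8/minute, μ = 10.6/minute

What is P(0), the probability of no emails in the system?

ρ = λ/μ = 6.8/10.6 = 0.6415
P(0) = 1 - ρ = 1 - 0.6415 = 0.3585
The server is idle 35.85% of the time.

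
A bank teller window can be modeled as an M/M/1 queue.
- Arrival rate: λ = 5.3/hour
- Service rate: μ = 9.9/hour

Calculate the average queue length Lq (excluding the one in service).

ρ = λ/μ = 5.3/9.9 = 0.5354
For M/M/1: Lq = λ²/(μ(μ-λ))
Lq = 28.09/(9.9 × 4.60)
Lq = 0.6168 transactions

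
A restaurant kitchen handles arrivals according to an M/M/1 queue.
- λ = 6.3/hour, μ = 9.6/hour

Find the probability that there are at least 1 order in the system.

ρ = λ/μ = 6.3/9.6 = 0.6562
P(N ≥ n) = ρⁿ
P(N ≥ 1) = 0.6562^1
P(N ≥ 1) = 0.6562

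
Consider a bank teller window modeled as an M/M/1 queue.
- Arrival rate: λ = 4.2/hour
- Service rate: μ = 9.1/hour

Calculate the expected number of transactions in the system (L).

ρ = λ/μ = 4.2/9.1 = 0.4615
For M/M/1: L = λ/(μ-λ)
L = 4.2/(9.1-4.2) = 4.2/4.90
L = 0.8571 transactions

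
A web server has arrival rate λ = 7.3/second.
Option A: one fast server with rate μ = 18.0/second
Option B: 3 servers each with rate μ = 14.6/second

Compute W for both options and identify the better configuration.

Option A: single server μ = 18.0 (M/M/1)
  ρ_A = 7.3/18.0 = 0.4056
  W_A = 1/(μ-λ) = 1/(18.0-7.3) = 1/10.70 = 0.09346

Option B: 3 servers μ = 14.6 (M/M/3)
  ρ_B = λ/(cμ) = 7.3/(3×14.6) = 0.1667
  Offered load a = λ/μ = cρ = 7.3/14.6 = 0.5000
  P₀ = [ Σₙ₌₀^2 aⁿ/n! + a^3/(3!(1-ρ)) ]⁻¹
  Σ = a^0/0! + a^1/1! + a^2/2! = 1.0000 + 0.5000 + 0.1250 = 1.6250
  a^3/(3!(1-ρ)) = 0.1250/(6 × 0.8333) = 0.02500
  P₀ = 1/(1.6250 + 0.02500) = 0.6061
  Lq = P₀·a^3·ρ / (3!(1-ρ)²) = 0.60606 × 0.12500 × 0.16667 / (6 × 0.69444) = 0.003030
  Wq_B = Lq/λ = 0.003030/7.3 = 0.0004151
  W_B = Wq_B + 1/μ = 0.0004151 + 0.06849 = 0.06891

Since W_B = 0.06891 < W_A = 0.09346, Option B (multiple servers) has the shorter time in system.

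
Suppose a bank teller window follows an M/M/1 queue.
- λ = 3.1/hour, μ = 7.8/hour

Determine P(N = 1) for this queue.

ρ = λ/μ = 3.1/7.8 = 0.3974
P(n) = (1-ρ)ρⁿ
P(1) = (1-0.3974) × 0.3974^1
P(1) = 0.6026 × 0.3974
P(1) = 0.2395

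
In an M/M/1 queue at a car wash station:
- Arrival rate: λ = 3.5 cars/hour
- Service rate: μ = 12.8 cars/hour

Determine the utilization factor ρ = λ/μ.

Server utilization: ρ = λ/μ
ρ = 3.5/12.8 = 0.2734
The server is busy 27.34% of the time.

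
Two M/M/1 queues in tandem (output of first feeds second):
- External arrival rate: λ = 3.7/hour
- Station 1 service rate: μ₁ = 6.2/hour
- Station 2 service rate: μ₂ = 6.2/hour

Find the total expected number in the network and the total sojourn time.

By Jackson's theorem, each station behaves as independent M/M/1.
Station 1: ρ₁ = 3.7/6.2 = 0.5968, L₁ = ρ₁/(1-ρ₁) = λ/(μ₁-λ) = 3.7/2.50 = 1.4800
Station 2: ρ₂ = 3.7/6.2 = 0.5968, L₂ = ρ₂/(1-ρ₂) = λ/(μ₂-λ) = 3.7/2.50 = 1.4800
Total: L = L₁ + L₂ = 1.4800 + 1.4800 = 2.9600
W = L/λ = 2.9600/3.7 = 0.8000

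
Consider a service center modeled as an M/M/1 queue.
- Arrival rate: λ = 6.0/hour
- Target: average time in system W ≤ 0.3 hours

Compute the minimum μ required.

For M/M/1: W = 1/(μ-λ)
Need W ≤ 0.3, so 1/(μ-λ) ≤ 0.3
μ - λ ≥ 1/0.3 = 3.3333
μ ≥ 6.0 + 3.3333 = 9.3333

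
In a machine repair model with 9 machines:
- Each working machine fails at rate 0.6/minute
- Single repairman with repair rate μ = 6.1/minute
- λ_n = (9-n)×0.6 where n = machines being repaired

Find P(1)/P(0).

P(1)/P(0) = ∏_{i=0}^{1-1} λ_i/μ_{i+1}
= (9-0)×0.6/6.1
= 0.8852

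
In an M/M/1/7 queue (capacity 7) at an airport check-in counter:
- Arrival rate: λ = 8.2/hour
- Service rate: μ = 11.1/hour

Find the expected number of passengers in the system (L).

ρ = λ/μ = 8.2/11.1 = 0.73874
P₀ = (1-ρ)/(1-ρ^(K+1)) = (1-0.73874)/(1-0.73874^8) = 0.2613/0.9113 = 0.2867
P_K = P₀×ρ^K = 0.28669 × 0.73874^7 = 0.28669 × 0.12007 = 0.03442
L = ρ[1 - (K+1)ρ^K + Kρ^(K+1)] / [(1-ρ)(1-ρ^(K+1))]
L = 0.73874 × (1 - 8×0.120072 + 7×0.0887019) / ((1 - 0.73874) × (1 - 0.0887019)) = 2.0489 passengers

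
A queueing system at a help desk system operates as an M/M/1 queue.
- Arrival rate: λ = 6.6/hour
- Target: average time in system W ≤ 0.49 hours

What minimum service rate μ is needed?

For M/M/1: W = 1/(μ-λ)
Need W ≤ 0.49, so 1/(μ-λ) ≤ 0.49
μ - λ ≥ 1/0.49 = 2.0408
μ ≥ 6.6 + 2.0408 = 8.6408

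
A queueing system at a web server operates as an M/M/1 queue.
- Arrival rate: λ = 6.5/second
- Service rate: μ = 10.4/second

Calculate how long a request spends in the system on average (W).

First, compute utilization: ρ = λ/μ = 6.5/10.4 = 0.6250
For M/M/1: W = 1/(μ-λ)
W = 1/(10.4-6.5) = 1/3.90
W = 0.2564 seconds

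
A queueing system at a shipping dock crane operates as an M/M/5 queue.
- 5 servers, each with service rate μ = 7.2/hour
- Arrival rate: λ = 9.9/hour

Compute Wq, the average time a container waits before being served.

Traffic intensity: ρ = λ/(cμ) = 9.9/(5×7.2) = 0.2750
Since ρ = 0.2750 < 1, system is stable.
Offered load a = λ/μ = cρ = 9.9/7.2 = 1.3750
P₀ = [ Σₙ₌₀^4 aⁿ/n! + a^5/(5!(1-ρ)) ]⁻¹
Σ = a^0/0! + a^1/1! + a^2/2! + a^3/3! + a^4/4! = 1.0000 + 1.3750 + 0.9453 + 0.4333 + 0.1489 = 3.9025
a^5/(5!(1-ρ)) = 4.9149/(120 × 0.7250) = 0.05649
P₀ = 1/(3.9025 + 0.05649) = 0.2526
Lq = P₀·a^5·ρ / (5!(1-ρ)²) = 0.2526 × 4.9149 × 0.2750 / (120 × 0.5256) = 0.005413
Wq = Lq/λ = 0.0054126/9.9 = 0.0005467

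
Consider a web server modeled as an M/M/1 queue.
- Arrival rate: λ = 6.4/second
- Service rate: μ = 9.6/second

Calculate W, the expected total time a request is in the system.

First, compute utilization: ρ = λ/μ = 6.4/9.6 = 0.6667
For M/M/1: W = 1/(μ-λ)
W = 1/(9.6-6.4) = 1/3.20
W = 0.3125 seconds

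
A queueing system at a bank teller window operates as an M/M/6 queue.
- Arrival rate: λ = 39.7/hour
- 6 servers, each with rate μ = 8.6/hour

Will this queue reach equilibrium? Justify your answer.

Stability requires ρ = λ/(cμ) < 1
ρ = 39.7/(6 × 8.6) = 39.7/51.60 = 0.7694
Since 0.7694 < 1, the system is STABLE.
The servers are busy 76.94% of the time.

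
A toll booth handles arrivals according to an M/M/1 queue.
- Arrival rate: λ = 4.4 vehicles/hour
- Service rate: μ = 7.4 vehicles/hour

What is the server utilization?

Server utilization: ρ = λ/μ
ρ = 4.4/7.4 = 0.5946
The server is busy 59.46% of the time.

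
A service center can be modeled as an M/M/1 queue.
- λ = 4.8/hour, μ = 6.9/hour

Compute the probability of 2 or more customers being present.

ρ = λ/μ = 4.8/6.9 = 0.69565
P(N ≥ n) = ρⁿ
P(N ≥ 2) = 0.69565^2
P(N ≥ 2) = 0.4839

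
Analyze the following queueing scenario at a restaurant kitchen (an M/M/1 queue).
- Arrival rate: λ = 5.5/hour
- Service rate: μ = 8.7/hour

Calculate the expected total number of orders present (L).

ρ = λ/μ = 5.5/8.7 = 0.6322
For M/M/1: L = λ/(μ-λ)
L = 5.5/(8.7-5.5) = 5.5/3.20
L = 1.7188 orders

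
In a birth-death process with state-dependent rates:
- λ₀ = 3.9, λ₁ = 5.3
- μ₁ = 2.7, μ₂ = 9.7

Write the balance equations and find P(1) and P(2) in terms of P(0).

Balance equations:
State 0: λ₀P₀ = μ₁P₁ → P₁ = (λ₀/μ₁)P₀ = (3.9/2.7)P₀ = 1.4444P₀
State 1: P₂ = (λ₀λ₁)/(μ₁μ₂)P₀ = (3.9×5.3)/(2.7×9.7)P₀ = 0.7892P₀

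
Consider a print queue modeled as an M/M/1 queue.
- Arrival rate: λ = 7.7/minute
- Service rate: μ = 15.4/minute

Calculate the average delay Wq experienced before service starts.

First, compute utilization: ρ = λ/μ = 7.7/15.4 = 0.5000
For M/M/1: Wq = λ/(μ(μ-λ))
Wq = 7.7/(15.4 × (15.4-7.7))
Wq = 7.7/(15.4 × 7.70)
Wq = 0.06494 minutes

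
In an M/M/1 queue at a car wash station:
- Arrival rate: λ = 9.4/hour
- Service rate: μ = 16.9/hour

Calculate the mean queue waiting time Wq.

First, compute utilization: ρ = λ/μ = 9.4/16.9 = 0.5562
For M/M/1: Wq = λ/(μ(μ-λ))
Wq = 9.4/(16.9 × (16.9-9.4))
Wq = 9.4/(16.9 × 7.50)
Wq = 0.07416 hours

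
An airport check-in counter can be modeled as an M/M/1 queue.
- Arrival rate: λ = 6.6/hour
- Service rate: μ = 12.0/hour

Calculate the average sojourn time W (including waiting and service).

First, compute utilization: ρ = λ/μ = 6.6/12.0 = 0.5500
For M/M/1: W = 1/(μ-λ)
W = 1/(12.0-6.6) = 1/5.40
W = 0.1852 hours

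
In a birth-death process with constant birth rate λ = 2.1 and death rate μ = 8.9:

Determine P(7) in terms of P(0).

For constant rates: P(n)/P(0) = (λ/μ)^n
P(7)/P(0) = (2.1/8.9)^7 = 0.235955^7 = 0.00004072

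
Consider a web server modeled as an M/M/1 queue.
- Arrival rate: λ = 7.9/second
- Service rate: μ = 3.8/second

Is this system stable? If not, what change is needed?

Stability requires ρ = λ/(cμ) < 1
ρ = 7.9/(1 × 3.8) = 7.9/3.80 = 2.0789
Since 2.0789 ≥ 1, the system is UNSTABLE.
Queue grows without bound. Need μ > λ = 7.9.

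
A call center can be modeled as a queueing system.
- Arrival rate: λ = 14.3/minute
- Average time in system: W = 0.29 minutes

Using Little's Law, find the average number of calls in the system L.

Little's Law: L = λW
L = 14.3 × 0.29 = 4.1470 calls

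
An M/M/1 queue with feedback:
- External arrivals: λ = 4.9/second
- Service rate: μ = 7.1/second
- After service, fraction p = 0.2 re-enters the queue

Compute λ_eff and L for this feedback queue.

Effective arrival rate: λ_eff = λ/(1-p) = 4.9/(1-0.2) = 4.9/0.80 = 6.1250
ρ = λ_eff/μ = 6.1250/7.1 = 0.8626761
L = ρ/(1-ρ) = 0.8626761/(1-0.8626761) = 6.2821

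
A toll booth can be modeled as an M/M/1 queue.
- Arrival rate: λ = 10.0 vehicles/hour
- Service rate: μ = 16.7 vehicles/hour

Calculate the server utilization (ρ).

Server utilization: ρ = λ/μ
ρ = 10.0/16.7 = 0.5988
The server is busy 59.88% of the time.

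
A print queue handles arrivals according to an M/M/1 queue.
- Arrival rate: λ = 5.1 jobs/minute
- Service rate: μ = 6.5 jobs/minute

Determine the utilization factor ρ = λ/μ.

Server utilization: ρ = λ/μ
ρ = 5.1/6.5 = 0.7846
The server is busy 78.46% of the time.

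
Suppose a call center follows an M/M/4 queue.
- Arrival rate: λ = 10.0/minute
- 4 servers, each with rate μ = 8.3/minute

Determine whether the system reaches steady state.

Stability requires ρ = λ/(cμ) < 1
ρ = 10.0/(4 × 8.3) = 10.0/33.20 = 0.3012
Since 0.3012 < 1, the system is STABLE.
The servers are busy 30.12% of the time.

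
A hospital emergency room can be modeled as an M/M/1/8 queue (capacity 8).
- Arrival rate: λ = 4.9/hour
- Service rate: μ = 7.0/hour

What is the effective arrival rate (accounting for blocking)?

ρ = λ/μ = 4.9/7.0 = 0.7000
P₀ = (1-ρ)/(1-ρ^(K+1)) = (1-0.7000)/(1-0.7000^9) = 0.3000/0.9596 = 0.3126
P_K = P₀×ρ^K = 0.3126 × 0.7000^8 = 0.3126 × 0.05765 = 0.01802
λ_eff = λ(1-P_K) = 4.9 × (1 - 0.01802) = 4.9 × 0.98198 = 4.8117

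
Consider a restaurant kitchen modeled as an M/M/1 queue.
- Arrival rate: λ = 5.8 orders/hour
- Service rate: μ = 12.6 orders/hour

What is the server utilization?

Server utilization: ρ = λ/μ
ρ = 5.8/12.6 = 0.4603
The server is busy 46.03% of the time.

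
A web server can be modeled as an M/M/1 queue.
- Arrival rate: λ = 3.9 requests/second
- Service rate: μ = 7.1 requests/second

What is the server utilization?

Server utilization: ρ = λ/μ
ρ = 3.9/7.1 = 0.5493
The server is busy 54.93% of the time.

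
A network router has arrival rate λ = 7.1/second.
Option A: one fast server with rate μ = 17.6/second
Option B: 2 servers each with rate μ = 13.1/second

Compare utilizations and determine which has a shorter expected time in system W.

Option A: single server μ = 17.6 (M/M/1)
  ρ_A = 7.1/17.6 = 0.4034
  W_A = 1/(μ-λ) = 1/(17.6-7.1) = 1/10.50 = 0.09524

Option B: 2 servers μ = 13.1 (M/M/2)
  ρ_B = λ/(cμ) = 7.1/(2×13.1) = 0.2710
  Offered load a = λ/μ = cρ = 7.1/13.1 = 0.5420
  P₀ = [ Σₙ₌₀^1 aⁿ/n! + a^2/(2!(1-ρ)) ]⁻¹
  Σ = a^0/0! + a^1/1! = 1.0000 + 0.5420 = 1.5420
  a^2/(2!(1-ρ)) = 0.29375/(2 × 0.72901) = 0.2015
  P₀ = 1/(1.5420 + 0.2015) = 0.5736
  Lq = P₀·a^2·ρ / (2!(1-ρ)²) = 0.57357 × 0.29375 × 0.27099 / (2 × 0.53145) = 0.04296
  Wq_B = Lq/λ = 0.042956/7.1 = 0.006050
  W_B = Wq_B + 1/μ = 0.006050 + 0.07634 = 0.08239

Since W_B = 0.08239 < W_A = 0.09524, Option B (multiple servers) has the shorter time in system.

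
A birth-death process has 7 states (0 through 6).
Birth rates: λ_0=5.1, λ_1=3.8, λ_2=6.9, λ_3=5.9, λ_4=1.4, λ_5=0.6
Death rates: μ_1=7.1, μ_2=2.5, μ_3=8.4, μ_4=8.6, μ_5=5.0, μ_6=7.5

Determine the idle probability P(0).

Ratios P(n)/P(0) = (λ₀···λₙ₋₁)/(μ₁···μₙ):
P(1)/P(0) = (5.1)/(7.1) = 0.7183
P(2)/P(0) = (5.1×3.8)/(7.1×2.5) = 1.0918
P(3)/P(0) = (5.1×3.8×6.9)/(7.1×2.5×8.4) = 0.8969
P(4)/P(0) = (5.1×3.8×6.9×5.9)/(7.1×2.5×8.4×8.6) = 0.6153
P(5)/P(0) = (5.1×3.8×6.9×5.9×1.4)/(7.1×2.5×8.4×8.6×5.0) = 0.1723
P(6)/P(0) = (5.1×3.8×6.9×5.9×1.4×0.6)/(7.1×2.5×8.4×8.6×5.0×7.5) = 0.01378

Normalization: ∑ P(n) = 1
P(0) × (1.0000 + 0.7183 + 1.0918 + 0.8969 + 0.6153 + 0.1723 + 0.01378) = 1
P(0) × 4.5084 = 1
P(0) = 1/4.5084 = 0.2218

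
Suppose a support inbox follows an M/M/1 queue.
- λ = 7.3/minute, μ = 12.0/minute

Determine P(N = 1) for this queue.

ρ = λ/μ = 7.3/12.0 = 0.6083
P(n) = (1-ρ)ρⁿ
P(1) = (1-0.6083) × 0.6083^1
P(1) = 0.3917 × 0.6083
P(1) = 0.2383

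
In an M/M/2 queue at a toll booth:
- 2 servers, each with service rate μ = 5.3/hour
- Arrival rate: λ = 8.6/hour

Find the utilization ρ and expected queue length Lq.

Traffic intensity: ρ = λ/(cμ) = 8.6/(2×5.3) = 0.8113
Since ρ = 0.8113 < 1, system is stable.
Offered load a = λ/μ = cρ = 8.6/5.3 = 1.6226
P₀ = [ Σₙ₌₀^1 aⁿ/n! + a^2/(2!(1-ρ)) ]⁻¹
Σ = a^0/0! + a^1/1! = 1.0000 + 1.6226 = 2.6226
a^2/(2!(1-ρ)) = 2.6330/(2 × 0.18868) = 6.9774
P₀ = 1/(2.6226 + 6.9774) = 0.1042
Lq = P₀·a^2·ρ / (2!(1-ρ)²) = 0.104167 × 2.63297 × 0.811321 / (2 × 0.0355999) = 3.1253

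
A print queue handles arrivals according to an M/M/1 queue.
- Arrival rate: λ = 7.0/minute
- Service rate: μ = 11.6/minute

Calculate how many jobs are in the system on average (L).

ρ = λ/μ = 7.0/11.6 = 0.6034
For M/M/1: L = λ/(μ-λ)
L = 7.0/(11.6-7.0) = 7.0/4.60
L = 1.5217 jobs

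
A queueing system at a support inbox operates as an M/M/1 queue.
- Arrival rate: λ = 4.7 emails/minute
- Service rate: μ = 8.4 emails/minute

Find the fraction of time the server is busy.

Server utilization: ρ = λ/μ
ρ = 4.7/8.4 = 0.5595
The server is busy 55.95% of the time.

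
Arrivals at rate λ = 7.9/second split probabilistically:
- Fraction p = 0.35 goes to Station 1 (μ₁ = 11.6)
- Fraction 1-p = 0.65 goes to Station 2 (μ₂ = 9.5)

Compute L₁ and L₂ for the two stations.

Effective rates: λ₁ = 7.9×0.35 = 2.765, λ₂ = 7.9×0.65 = 5.135
Station 1: ρ₁ = 2.765/11.6 = 0.2384, L₁ = ρ₁/(1-ρ₁) = 0.2384/(1-0.2384) = 0.3130
Station 2: ρ₂ = 5.135/9.5 = 0.54053, L₂ = ρ₂/(1-ρ₂) = 0.54053/(1-0.54053) = 1.1764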